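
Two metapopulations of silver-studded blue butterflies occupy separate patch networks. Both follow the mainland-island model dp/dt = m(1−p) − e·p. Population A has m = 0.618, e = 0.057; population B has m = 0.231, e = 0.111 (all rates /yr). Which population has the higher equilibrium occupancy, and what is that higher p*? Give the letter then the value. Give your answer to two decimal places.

A, 0.92

A: p*_A = m/(m+e) = 0.618/0.6750 = 0.9156.
B: p*_B = 0.231/0.3420 = 0.6754.
A is higher at 0.9156.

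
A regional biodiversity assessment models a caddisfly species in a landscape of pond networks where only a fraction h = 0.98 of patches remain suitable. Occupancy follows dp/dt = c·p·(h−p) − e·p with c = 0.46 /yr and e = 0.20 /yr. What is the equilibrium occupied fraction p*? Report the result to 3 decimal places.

Setting dp/dt = 0 and dividing by p* gives c·(h−p*) = e.
So p* = h − e/c = 0.98 − 0.20/0.46 = 0.98 − 0.4348 = 0.5452.

0.545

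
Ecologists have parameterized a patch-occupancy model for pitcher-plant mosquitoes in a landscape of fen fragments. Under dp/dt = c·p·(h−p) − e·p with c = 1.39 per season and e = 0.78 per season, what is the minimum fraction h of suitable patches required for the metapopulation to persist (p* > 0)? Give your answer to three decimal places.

0.561

p* = h − e/c is positive only when h > e/c.
h_min = e/c = 0.78/1.39 = 0.5612.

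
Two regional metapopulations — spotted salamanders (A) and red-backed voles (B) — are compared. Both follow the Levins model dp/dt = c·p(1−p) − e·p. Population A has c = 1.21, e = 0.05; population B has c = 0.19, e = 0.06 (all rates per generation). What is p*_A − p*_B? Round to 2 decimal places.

0.27

A: p*_A = 1 − 0.05/1.21 = 0.9587.
B: p*_B = 1 − 0.06/0.19 = 0.6842.
p*_A − p*_B = 0.9587 − 0.6842 = 0.2745.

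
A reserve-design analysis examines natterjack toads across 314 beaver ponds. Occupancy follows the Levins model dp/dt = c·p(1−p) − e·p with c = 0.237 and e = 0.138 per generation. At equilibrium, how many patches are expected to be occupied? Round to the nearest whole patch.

p* = 1 − e/c = 1 − 0.138/0.237 = 0.4177.
Expected occupied patches = N × p* = 314 × 0.4177 = 131.16 ≈ 131.

131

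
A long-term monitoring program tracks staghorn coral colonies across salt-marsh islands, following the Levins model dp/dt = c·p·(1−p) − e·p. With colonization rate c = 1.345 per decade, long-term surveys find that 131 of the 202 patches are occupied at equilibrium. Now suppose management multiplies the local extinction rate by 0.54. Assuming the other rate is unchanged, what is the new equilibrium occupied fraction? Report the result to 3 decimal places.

0.810

Observed p* = 131/202 = 0.64851.
Balance c(1−p*) = e gives e = 1.345×(1 − 0.64851) = 0.47275.
New p* = 1 − e/c = 1 − 0.25529/1.34500 = 0.81019.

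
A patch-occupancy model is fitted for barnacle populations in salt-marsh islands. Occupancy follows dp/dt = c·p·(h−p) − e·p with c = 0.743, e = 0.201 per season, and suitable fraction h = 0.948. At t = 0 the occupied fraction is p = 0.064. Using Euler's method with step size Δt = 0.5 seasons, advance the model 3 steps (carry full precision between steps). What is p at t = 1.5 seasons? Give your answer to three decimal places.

Update rule: p ← p + [c·p·(h−p) − e·p]·Δt with Δt = 0.5.
p: 0.06400 → 0.07859  (Δp = +0.01459)
p: 0.07859 → 0.09607  (Δp = +0.01748)
p: 0.09607 → 0.11682  (Δp = +0.02075)

0.117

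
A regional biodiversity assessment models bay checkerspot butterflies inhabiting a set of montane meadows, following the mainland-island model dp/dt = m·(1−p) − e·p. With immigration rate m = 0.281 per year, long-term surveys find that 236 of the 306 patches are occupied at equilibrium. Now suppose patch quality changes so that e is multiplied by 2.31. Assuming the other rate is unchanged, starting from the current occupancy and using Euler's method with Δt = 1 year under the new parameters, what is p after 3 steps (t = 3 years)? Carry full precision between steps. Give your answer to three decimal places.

Observed p* = 236/306 = 0.77124.
Balance m(1−p*) = e·p* gives e = m(1−p*)/p* = 0.281×0.22876/0.77124 = 0.08335.
Starting from p₀ = 0.77124; update p ← p + (dp/dt)·Δt with the new parameters.
step 1: Δp = -0.08421, p = 0.68703
step 2: Δp = -0.04433, p = 0.64270
step 3: Δp = -0.02334, p = 0.61936

0.619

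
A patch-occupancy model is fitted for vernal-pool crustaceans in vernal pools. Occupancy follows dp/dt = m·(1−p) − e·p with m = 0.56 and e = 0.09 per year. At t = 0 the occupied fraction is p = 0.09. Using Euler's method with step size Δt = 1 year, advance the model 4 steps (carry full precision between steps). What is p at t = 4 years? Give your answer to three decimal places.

0.850

Update rule: p ← p + [m·(1−p) − e·p]·Δt with Δt = 1.
t = 1: p = 0.09000 + (+0.50150) = 0.59150
t = 2: p = 0.59150 + (+0.17553) = 0.76703
t = 3: p = 0.76703 + (+0.06143) = 0.82846
t = 4: p = 0.82846 + (+0.02150) = 0.84996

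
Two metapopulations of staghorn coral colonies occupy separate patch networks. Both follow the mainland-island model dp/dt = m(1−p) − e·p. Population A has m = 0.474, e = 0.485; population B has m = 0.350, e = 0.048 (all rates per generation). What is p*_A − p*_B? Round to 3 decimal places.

-0.385

A: p*_A = m/(m+e) = 0.474/0.9590 = 0.4943.
B: p*_B = 0.350/0.3980 = 0.8794.
p*_A − p*_B = 0.4943 − 0.8794 = -0.3851.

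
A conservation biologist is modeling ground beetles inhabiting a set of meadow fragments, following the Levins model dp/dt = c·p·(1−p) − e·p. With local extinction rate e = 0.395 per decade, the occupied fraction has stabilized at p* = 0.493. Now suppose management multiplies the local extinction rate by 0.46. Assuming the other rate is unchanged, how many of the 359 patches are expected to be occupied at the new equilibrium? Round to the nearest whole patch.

Balance c(1−p*) = e gives c = e/(1 − 0.49300) = 0.395/0.50700 = 0.77909.
New p* = 1 − e/c = 1 − 0.18170/0.77909 = 0.76678.
Expected occupied = 359 × 0.76678 = 275.27 ≈ 275.

275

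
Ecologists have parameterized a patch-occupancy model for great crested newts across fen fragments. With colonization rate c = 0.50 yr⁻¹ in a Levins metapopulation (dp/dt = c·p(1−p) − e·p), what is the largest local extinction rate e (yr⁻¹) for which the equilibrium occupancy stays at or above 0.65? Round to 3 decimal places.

0.175

1 − e/c ≥ 0.65 ⇒ e ≤ c(1 − 0.65) = 0.50 × 0.3500.
e_max = 0.1750.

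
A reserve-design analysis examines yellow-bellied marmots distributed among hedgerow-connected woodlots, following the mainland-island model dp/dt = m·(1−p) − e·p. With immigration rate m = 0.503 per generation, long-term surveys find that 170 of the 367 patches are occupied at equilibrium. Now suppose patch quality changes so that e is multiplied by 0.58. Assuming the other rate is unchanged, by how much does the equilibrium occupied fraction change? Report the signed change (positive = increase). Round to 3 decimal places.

0.135

Observed p* = 170/367 = 0.46322.
Balance m(1−p*) = e·p* gives e = m(1−p*)/p* = 0.503×0.53678/0.46322 = 0.58288.
New p* = m/(m+e) = 0.50300/(0.50300+0.33807) = 0.59805.
Δp* = 0.59805 − 0.46322 = +0.13483.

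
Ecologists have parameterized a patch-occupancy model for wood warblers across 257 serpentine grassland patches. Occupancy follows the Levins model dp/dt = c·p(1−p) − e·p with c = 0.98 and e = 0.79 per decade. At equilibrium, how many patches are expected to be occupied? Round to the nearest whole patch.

p* = 1 − e/c = 1 − 0.79/0.98 = 0.1939.
Expected occupied patches = N × p* = 257 × 0.1939 = 49.83 ≈ 50.

50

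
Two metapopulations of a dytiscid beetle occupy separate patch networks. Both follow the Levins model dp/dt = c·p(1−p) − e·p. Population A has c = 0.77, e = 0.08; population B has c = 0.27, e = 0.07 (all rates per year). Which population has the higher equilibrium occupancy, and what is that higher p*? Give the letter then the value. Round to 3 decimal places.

A, 0.896

A: p*_A = 1 − 0.08/0.77 = 0.8961.
B: p*_B = 1 − 0.07/0.27 = 0.7407.
A is higher at 0.8961.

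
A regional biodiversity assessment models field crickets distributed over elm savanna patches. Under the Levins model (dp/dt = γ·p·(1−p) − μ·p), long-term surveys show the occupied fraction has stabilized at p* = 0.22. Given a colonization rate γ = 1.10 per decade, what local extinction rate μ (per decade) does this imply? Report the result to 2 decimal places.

0.86

At equilibrium γ(1−p*) = μ.
μ = 1.10 × (1 − 0.22) = 1.10 × 0.7800 = 0.8580.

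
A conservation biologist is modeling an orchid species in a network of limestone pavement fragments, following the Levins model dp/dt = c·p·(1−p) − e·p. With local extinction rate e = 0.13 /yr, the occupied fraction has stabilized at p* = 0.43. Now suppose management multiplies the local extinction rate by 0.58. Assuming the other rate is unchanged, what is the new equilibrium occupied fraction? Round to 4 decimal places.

0.6694

Balance c(1−p*) = e gives c = e/(1 − 0.43000) = 0.13/0.57000 = 0.22807.
New p* = 1 − e/c = 1 − 0.07540/0.22807 = 0.66940.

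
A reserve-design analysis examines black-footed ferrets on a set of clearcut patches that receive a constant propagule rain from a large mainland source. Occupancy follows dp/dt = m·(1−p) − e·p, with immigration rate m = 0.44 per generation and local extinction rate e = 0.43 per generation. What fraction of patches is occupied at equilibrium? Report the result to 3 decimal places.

Setting dp/dt = 0: m − m·p* = e·p*, so m = (m+e)·p*.
p* = m/(m+e) = 0.44/(0.44+0.43) = 0.44/0.8700 = 0.5057.

0.506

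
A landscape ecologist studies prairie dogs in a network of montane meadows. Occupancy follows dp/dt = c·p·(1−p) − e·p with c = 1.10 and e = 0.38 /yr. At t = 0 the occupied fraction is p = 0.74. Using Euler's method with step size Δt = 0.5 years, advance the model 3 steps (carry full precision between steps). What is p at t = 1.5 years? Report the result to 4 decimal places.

Update rule: p ← p + [c·p·(1−p) − e·p]·Δt with Δt = 0.5.
step 1: Δp = -0.03478, p = 0.70522
step 2: Δp = -0.01966, p = 0.68556
step 3: Δp = -0.01170, p = 0.67387

0.6739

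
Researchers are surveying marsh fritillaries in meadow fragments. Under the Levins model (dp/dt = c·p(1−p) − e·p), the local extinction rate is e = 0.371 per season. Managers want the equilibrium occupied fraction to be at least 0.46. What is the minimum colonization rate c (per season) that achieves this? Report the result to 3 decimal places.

p* = 1 − e/c ≥ 0.46 requires e/c ≤ 0.5400, i.e. c ≥ e/0.5400.
c_min = 0.371/0.5400 = 0.6870.

0.687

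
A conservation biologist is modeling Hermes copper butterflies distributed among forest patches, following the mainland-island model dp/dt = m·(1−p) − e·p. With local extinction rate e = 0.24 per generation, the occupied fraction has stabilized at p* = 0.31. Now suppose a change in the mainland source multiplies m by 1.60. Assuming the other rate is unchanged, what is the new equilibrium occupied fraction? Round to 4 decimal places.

Balance m(1−p*) = e·p* gives m = e·p*/(1−p*) = 0.24×0.31000/0.69000 = 0.10783.
New p* = m/(m+e) = 0.17253/(0.17253+0.24000) = 0.41822.

0.4182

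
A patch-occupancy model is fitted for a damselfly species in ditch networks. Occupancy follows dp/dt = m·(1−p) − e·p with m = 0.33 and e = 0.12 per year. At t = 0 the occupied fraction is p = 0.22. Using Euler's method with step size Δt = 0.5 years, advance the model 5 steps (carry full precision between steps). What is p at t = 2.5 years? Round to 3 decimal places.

Update rule: p ← p + [m·(1−p) − e·p]·Δt with Δt = 0.5.
step 1: Δp = +0.11550, p = 0.33550
step 2: Δp = +0.08951, p = 0.42501
step 3: Δp = +0.06937, p = 0.49438
step 4: Δp = +0.05376, p = 0.54815
step 5: Δp = +0.04167, p = 0.58981

0.590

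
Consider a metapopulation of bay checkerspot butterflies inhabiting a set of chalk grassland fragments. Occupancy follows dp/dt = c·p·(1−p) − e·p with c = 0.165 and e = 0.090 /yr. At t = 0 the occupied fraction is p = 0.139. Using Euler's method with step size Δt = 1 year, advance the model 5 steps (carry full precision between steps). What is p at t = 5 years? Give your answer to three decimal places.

Update rule: p ← p + [c·p·(1−p) − e·p]·Δt with Δt = 1.
p: 0.13900 → 0.14624  (Δp = +0.00724)
p: 0.14624 → 0.15368  (Δp = +0.00744)
p: 0.15368 → 0.16131  (Δp = +0.00763)
p: 0.16131 → 0.16911  (Δp = +0.00780)
p: 0.16911 → 0.17707  (Δp = +0.00796)

0.177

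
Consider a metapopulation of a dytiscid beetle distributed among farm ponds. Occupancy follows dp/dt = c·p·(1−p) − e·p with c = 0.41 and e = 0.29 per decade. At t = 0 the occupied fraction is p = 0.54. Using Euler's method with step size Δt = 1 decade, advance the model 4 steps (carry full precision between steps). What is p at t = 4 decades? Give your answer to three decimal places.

Update rule: p ← p + [c·p·(1−p) − e·p]·Δt with Δt = 1.
step 1: Δp = -0.05476, p = 0.48524
step 2: Δp = -0.03831, p = 0.44693
step 3: Δp = -0.02827, p = 0.41867
step 4: Δp = -0.02163, p = 0.39704

0.397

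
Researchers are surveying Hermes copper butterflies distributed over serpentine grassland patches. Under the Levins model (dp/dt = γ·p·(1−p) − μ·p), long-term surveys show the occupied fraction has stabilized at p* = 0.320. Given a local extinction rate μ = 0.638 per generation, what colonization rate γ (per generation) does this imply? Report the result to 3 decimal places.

0.938

At equilibrium γ(1−p*) = μ, so γ = μ/(1−p*).
γ = 0.638/(1 − 0.320) = 0.638/0.6800 = 0.9382.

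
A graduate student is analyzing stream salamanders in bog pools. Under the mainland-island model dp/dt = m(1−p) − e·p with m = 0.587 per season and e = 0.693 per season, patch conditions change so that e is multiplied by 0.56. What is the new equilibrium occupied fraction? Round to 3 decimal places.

Before: p* = 0.587/(0.587+0.693) = 0.4586.
After: m = 0.587, e = 0.38808; p* = 0.587/0.9751 = 0.6020.

0.602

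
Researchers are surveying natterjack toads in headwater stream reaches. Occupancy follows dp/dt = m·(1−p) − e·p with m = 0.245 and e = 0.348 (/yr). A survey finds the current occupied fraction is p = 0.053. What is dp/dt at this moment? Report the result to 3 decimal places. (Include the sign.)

0.214

Colonization term: m·(1−p) = 0.245×0.9470 = 0.23201.
Extinction term: e·p = 0.01844.
dp/dt = 0.23201 − 0.01844 = 0.21357.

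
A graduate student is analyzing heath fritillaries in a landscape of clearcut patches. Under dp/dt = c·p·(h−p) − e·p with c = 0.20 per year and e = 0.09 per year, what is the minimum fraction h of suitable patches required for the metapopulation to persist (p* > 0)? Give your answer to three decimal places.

0.450

p* = h − e/c is positive only when h > e/c.
h_min = e/c = 0.09/0.20 = 0.4500.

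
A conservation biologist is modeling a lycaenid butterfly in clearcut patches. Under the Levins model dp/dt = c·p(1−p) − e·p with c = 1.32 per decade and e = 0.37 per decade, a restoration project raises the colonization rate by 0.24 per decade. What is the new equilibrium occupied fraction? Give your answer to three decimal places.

Before: p* = 1 − 0.37/1.32 = 0.7197.
After the change, c = 1.56, e = 0.37, so p* = 1 − 0.37/1.56 = 0.7628.

0.763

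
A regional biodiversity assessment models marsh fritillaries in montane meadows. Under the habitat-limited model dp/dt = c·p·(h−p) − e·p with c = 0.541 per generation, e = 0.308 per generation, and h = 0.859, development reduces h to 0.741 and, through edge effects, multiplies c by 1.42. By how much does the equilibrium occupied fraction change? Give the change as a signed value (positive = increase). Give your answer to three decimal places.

0.050

Before: p* = h − e/c = 0.859 − 0.308/0.541 = 0.859 − 0.5693 = 0.2897.
After: c = 0.76822, e = 0.308, h = 0.741; p* = 0.741 − 0.308/0.76822 = 0.3401.
Δp* = 0.3401 − 0.2897 = +0.0504.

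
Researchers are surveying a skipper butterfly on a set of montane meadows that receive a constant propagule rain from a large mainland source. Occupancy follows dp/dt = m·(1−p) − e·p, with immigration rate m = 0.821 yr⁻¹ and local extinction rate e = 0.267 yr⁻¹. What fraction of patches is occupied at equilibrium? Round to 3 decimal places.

At equilibrium the propagule rain into empty patches balances local extinction: m(1−p*) = e·p*.
p* = m/(m+e) = 0.821/(0.821+0.267) = 0.821/1.0880 = 0.7546.

0.755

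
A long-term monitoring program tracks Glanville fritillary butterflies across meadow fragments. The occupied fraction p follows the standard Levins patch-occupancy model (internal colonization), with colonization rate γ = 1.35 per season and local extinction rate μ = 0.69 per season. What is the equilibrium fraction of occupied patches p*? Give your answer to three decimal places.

Setting dp/dt = 0 and dividing through by p* gives γ·(1−p*) = μ.
So p* = 1 − μ/γ = 1 − 0.69/1.35 = 1 − 0.5111 = 0.4889.

0.489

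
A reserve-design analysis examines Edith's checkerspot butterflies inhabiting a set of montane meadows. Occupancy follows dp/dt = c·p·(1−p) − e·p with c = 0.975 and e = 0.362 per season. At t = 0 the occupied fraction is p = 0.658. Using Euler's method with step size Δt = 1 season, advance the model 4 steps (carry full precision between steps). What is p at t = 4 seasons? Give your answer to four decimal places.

0.6293

Update rule: p ← p + [c·p·(1−p) − e·p]·Δt with Δt = 1.
t = 1: p = 0.65800 + (-0.01879) = 0.63921
t = 2: p = 0.63921 + (-0.00654) = 0.63267
t = 3: p = 0.63267 + (-0.00244) = 0.63023
t = 4: p = 0.63023 + (-0.00093) = 0.62930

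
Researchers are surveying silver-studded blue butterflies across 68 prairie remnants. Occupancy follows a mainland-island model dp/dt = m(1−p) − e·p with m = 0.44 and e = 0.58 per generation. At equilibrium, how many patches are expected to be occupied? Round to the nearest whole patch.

29

p* = m/(m+e) = 0.44/1.0200 = 0.4314.
Expected occupied patches = N × p* = 68 × 0.4314 = 29.33 ≈ 29.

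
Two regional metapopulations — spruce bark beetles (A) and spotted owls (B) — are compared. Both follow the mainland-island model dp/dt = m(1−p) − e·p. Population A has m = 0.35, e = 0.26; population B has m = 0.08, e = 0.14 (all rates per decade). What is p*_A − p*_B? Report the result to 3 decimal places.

A: p*_A = m/(m+e) = 0.35/0.6100 = 0.5738.
B: p*_B = 0.08/0.2200 = 0.3636.
p*_A − p*_B = 0.5738 − 0.3636 = 0.2101.

0.210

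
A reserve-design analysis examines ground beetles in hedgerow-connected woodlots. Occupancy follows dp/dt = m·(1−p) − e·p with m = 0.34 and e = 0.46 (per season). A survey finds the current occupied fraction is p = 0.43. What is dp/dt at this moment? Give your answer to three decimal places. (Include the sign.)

Colonization term: m·(1−p) = 0.34×0.5700 = 0.19380.
Extinction term: e·p = 0.19780.
dp/dt = 0.19380 − 0.19780 = -0.00400.

-0.004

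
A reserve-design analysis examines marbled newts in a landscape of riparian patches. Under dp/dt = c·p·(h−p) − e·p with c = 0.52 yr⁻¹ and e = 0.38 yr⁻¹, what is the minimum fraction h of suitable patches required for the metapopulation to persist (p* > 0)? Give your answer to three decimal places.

p* = h − e/c is positive only when h > e/c.
h_min = e/c = 0.38/0.52 = 0.7308.

0.731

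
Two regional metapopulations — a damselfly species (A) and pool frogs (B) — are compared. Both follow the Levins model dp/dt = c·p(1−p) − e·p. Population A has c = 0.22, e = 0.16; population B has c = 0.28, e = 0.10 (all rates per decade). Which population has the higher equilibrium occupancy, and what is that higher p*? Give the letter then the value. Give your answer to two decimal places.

B, 0.64

A: p*_A = 1 − 0.16/0.22 = 0.2727.
B: p*_B = 1 − 0.10/0.28 = 0.6429.
B is higher at 0.6429.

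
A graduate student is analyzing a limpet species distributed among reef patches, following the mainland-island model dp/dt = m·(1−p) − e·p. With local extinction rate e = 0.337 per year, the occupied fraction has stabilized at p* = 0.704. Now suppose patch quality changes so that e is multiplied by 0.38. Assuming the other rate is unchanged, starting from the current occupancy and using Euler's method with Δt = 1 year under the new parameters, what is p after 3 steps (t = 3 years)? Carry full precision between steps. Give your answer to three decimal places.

0.862

Balance m(1−p*) = e·p* gives m = e·p*/(1−p*) = 0.337×0.70400/0.29600 = 0.80151.
Starting from p₀ = 0.70400; update p ← p + (dp/dt)·Δt with the new parameters.
  1  |  dp/dt·Δt = +0.147094  |  p_1 = 0.851094
  2  |  dp/dt·Δt = +0.010359  |  p_2 = 0.861453
  3  |  dp/dt·Δt = +0.000730  |  p_3 = 0.862183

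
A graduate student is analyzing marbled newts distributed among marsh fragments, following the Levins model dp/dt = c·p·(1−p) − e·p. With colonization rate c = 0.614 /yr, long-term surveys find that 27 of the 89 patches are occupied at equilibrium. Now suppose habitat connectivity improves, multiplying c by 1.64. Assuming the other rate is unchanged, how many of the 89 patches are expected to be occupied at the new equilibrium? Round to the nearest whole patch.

51

Observed p* = 27/89 = 0.30337.
Balance c(1−p*) = e gives e = 0.614×(1 − 0.30337) = 0.42773.
New p* = 1 − e/c = 1 − 0.42773/1.00696 = 0.57523.
Expected occupied = 89 × 0.57523 = 51.20 ≈ 51.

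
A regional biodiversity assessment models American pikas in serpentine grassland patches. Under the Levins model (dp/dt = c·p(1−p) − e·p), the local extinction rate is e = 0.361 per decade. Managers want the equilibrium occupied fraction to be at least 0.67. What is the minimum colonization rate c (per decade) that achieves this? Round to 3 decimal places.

p* = 1 − e/c ≥ 0.67 requires e/c ≤ 0.3300, i.e. c ≥ e/0.3300.
c_min = 0.361/0.3300 = 1.0939.

1.094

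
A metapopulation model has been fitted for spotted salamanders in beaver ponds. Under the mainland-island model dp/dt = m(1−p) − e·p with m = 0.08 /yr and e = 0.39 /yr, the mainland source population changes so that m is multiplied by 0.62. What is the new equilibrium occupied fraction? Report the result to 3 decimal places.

Before: p* = 0.08/(0.08+0.39) = 0.1702.
After: m = 0.0496, e = 0.39; p* = 0.0496/0.4396 = 0.1128.

0.113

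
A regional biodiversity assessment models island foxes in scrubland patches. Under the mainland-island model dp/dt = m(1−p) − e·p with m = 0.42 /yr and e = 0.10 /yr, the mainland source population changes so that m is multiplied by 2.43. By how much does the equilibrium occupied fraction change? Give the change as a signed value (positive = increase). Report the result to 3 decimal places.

Before: p* = 0.42/(0.42+0.10) = 0.8077.
After: m = 1.0206, e = 0.1; p* = 1.0206/1.1206 = 0.9108.
Δp* = 0.9108 − 0.8077 = +0.1031.

0.103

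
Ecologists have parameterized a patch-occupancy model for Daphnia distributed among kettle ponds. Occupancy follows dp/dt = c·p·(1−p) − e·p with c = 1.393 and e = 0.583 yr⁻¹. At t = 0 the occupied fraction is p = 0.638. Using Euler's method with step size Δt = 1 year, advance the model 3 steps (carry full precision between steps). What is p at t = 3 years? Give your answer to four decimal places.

0.5817

Update rule: p ← p + [c·p·(1−p) − e·p]·Δt with Δt = 1.
t = 1: p = 0.63800 + (-0.05023) = 0.58777
t = 2: p = 0.58777 + (-0.00515) = 0.58262
t = 3: p = 0.58262 + (-0.00093) = 0.58169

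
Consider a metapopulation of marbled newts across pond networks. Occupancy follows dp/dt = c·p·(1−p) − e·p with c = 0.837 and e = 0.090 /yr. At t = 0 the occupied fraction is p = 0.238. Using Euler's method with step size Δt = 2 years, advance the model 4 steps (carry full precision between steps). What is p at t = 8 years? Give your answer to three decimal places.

Update rule: p ← p + [c·p·(1−p) − e·p]·Δt with Δt = 2.
p: 0.23800 → 0.49875  (Δp = +0.26075)
p: 0.49875 → 0.82747  (Δp = +0.32872)
p: 0.82747 → 0.91751  (Δp = +0.09004)
p: 0.91751 → 0.87906  (Δp = -0.03846)

0.879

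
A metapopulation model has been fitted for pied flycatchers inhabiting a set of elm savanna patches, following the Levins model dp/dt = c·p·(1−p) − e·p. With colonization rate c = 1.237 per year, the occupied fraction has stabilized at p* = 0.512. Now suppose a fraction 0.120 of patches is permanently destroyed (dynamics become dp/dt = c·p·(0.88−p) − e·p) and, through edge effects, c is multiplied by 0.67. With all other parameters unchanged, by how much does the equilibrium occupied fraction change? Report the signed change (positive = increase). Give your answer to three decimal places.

-0.360

Balance c(1−p*) = e gives e = 1.237×(1 − 0.51200) = 0.60366.
New p* = 0.88 − e/c = 0.88 − 0.60366/0.82879 = 0.15164.
Δp* = 0.15164 − 0.51200 = -0.36036.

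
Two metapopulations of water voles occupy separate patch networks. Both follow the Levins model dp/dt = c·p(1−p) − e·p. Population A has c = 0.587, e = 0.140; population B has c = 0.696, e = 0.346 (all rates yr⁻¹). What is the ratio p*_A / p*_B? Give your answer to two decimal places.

1.51

A: p*_A = 1 − 0.140/0.587 = 0.7615.
B: p*_B = 1 − 0.346/0.696 = 0.5029.
p*_A / p*_B = 0.7615/0.5029 = 1.5143.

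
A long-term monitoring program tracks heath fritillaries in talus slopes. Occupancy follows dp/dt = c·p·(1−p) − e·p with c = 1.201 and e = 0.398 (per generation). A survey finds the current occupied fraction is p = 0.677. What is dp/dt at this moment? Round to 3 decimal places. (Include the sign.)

-0.007

Colonization term: c·p·(1−p) = 1.201×0.677×0.3230 = 0.26262.
Extinction term: e·p = 0.26945.
dp/dt = 0.26262 − 0.26945 = -0.00682.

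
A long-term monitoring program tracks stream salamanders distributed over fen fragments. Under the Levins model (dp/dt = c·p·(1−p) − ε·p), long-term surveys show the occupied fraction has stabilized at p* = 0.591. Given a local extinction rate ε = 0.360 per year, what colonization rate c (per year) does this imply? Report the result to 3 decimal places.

At equilibrium c(1−p*) = ε, so c = ε/(1−p*).
c = 0.360/(1 − 0.591) = 0.360/0.4090 = 0.8802.

0.880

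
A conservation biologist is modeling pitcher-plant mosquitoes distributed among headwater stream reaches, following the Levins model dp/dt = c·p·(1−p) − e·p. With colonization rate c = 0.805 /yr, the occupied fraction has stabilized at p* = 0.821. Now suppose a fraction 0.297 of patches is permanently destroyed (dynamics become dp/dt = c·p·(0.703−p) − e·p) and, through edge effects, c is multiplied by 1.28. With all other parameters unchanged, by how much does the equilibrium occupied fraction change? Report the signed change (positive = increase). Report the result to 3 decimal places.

-0.258

Balance c(1−p*) = e gives e = 0.805×(1 − 0.82100) = 0.14410.
New p* = 0.703 − e/c = 0.703 − 0.14410/1.03040 = 0.56315.
Δp* = 0.56315 − 0.82100 = -0.25785.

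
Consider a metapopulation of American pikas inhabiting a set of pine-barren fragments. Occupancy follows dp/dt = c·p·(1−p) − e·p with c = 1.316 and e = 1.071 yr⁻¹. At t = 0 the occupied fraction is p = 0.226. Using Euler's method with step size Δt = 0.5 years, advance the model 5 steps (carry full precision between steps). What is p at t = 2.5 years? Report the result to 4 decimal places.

Update rule: p ← p + [c·p·(1−p) − e·p]·Δt with Δt = 0.5.
  1  |  dp/dt·Δt = -0.005923  |  p_1 = 0.220077
  2  |  dp/dt·Δt = -0.004910  |  p_2 = 0.215167
  3  |  dp/dt·Δt = -0.004105  |  p_3 = 0.211062
  4  |  dp/dt·Δt = -0.003457  |  p_4 = 0.207605
  5  |  dp/dt·Δt = -0.002928  |  p_5 = 0.204677

0.2047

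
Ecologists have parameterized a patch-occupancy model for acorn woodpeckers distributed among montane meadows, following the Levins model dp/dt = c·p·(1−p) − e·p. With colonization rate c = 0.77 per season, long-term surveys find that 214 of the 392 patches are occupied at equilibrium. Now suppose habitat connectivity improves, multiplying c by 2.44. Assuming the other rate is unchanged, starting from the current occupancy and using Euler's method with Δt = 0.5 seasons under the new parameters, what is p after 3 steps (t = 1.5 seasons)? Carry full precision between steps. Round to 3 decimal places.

Observed p* = 214/392 = 0.54592.
Balance c(1−p*) = e gives e = 0.77×(1 − 0.54592) = 0.34964.
Starting from p₀ = 0.54592; update p ← p + (dp/dt)·Δt with the new parameters.
p: 0.54592 → 0.68335  (Δp = +0.13743)
p: 0.68335 → 0.76716  (Δp = +0.08381)
p: 0.76716 → 0.80084  (Δp = +0.03369)

0.801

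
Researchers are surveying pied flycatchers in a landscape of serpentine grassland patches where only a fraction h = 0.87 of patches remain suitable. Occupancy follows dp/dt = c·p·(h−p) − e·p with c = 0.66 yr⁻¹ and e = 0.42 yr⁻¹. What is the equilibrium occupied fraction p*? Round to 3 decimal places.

Setting dp/dt = 0 and dividing by p* gives c·(h−p*) = e.
So p* = h − e/c = 0.87 − 0.42/0.66 = 0.87 − 0.6364 = 0.2336.

0.234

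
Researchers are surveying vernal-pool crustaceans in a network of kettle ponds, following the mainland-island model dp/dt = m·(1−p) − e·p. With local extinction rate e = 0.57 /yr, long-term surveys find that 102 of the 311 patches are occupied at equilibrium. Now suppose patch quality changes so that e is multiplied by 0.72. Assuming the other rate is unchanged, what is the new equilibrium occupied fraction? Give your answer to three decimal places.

Observed p* = 102/311 = 0.32797.
Balance m(1−p*) = e·p* gives m = e·p*/(1−p*) = 0.57×0.32797/0.67203 = 0.27818.
New p* = m/(m+e) = 0.27818/(0.27818+0.41040) = 0.40399.

0.404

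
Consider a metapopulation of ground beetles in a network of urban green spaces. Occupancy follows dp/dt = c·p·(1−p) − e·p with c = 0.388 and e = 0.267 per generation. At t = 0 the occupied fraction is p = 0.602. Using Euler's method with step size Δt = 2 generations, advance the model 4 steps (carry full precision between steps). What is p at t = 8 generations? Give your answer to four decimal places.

Update rule: p ← p + [c·p·(1−p) − e·p]·Δt with Δt = 2.
p: 0.60200 → 0.46646  (Δp = -0.13554)
p: 0.46646 → 0.41050  (Δp = -0.05596)
p: 0.41050 → 0.37908  (Δp = -0.03142)
p: 0.37908 → 0.35930  (Δp = -0.01977)

0.3593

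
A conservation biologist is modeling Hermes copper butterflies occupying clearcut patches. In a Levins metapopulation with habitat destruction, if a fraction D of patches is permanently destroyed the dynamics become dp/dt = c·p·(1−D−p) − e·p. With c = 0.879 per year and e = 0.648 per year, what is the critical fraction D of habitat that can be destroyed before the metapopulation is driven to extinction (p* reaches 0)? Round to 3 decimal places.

The nontrivial equilibrium is p* = (1−D) − e/c; extinction occurs when this hits zero.
So D_crit = 1 − e/c = 1 − 0.648/0.879 = 1 − 0.7372 = 0.2628.
Note this equals the original equilibrium occupancy — the Levins extinction-debt result.

0.263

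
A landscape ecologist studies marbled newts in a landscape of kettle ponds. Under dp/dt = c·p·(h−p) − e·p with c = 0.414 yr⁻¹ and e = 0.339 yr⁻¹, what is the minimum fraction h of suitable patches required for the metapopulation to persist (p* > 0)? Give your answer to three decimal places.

0.819

p* = h − e/c is positive only when h > e/c.
h_min = e/c = 0.339/0.414 = 0.8188.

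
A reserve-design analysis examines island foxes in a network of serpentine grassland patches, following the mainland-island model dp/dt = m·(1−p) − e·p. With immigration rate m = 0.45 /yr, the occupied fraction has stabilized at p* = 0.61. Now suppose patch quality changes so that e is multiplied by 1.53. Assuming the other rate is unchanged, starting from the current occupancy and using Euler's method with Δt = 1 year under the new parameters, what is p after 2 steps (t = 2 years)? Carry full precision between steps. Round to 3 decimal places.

Balance m(1−p*) = e·p* gives e = m(1−p*)/p* = 0.45×0.39000/0.61000 = 0.28770.
Starting from p₀ = 0.61000; update p ← p + (dp/dt)·Δt with the new parameters.
step 1: Δp = -0.09302, p = 0.51698
step 2: Δp = -0.01021, p = 0.50677

0.507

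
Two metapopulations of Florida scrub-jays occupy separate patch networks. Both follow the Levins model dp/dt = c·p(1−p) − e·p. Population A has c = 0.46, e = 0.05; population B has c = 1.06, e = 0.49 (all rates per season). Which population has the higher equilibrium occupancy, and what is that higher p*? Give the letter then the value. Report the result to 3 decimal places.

A, 0.891

A: p*_A = 1 − 0.05/0.46 = 0.8913.
B: p*_B = 1 − 0.49/1.06 = 0.5377.
A is higher at 0.8913.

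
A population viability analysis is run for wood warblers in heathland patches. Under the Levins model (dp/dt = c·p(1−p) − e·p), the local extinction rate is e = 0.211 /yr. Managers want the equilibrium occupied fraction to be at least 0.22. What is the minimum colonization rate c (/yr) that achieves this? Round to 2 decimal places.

p* = 1 − e/c ≥ 0.22 requires e/c ≤ 0.7800, i.e. c ≥ e/0.7800.
c_min = 0.211/0.7800 = 0.2705.

0.27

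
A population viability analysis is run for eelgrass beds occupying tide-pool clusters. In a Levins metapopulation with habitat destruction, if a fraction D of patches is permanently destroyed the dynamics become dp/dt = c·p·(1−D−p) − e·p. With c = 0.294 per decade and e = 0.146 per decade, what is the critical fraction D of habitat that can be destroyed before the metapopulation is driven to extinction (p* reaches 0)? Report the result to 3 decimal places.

0.503

The nontrivial equilibrium is p* = (1−D) − e/c; extinction occurs when this hits zero.
So D_crit = 1 − e/c = 1 − 0.146/0.294 = 1 − 0.4966 = 0.5034.
Note this equals the original equilibrium occupancy — the Levins extinction-debt result.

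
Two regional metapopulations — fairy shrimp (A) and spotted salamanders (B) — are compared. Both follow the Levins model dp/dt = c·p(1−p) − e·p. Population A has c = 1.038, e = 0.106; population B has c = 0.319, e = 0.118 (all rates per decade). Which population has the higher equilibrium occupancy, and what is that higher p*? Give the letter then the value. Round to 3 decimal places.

A: p*_A = 1 − 0.106/1.038 = 0.8979.
B: p*_B = 1 − 0.118/0.319 = 0.6301.
A is higher at 0.8979.

A, 0.898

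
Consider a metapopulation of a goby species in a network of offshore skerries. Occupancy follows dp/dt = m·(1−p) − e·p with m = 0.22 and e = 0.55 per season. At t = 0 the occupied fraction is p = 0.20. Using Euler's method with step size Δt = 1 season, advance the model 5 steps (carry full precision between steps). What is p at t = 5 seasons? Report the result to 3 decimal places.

Update rule: p ← p + [m·(1−p) − e·p]·Δt with Δt = 1.
  1  |  dp/dt·Δt = +0.066000  |  p_1 = 0.266000
  2  |  dp/dt·Δt = +0.015180  |  p_2 = 0.281180
  3  |  dp/dt·Δt = +0.003491  |  p_3 = 0.284671
  4  |  dp/dt·Δt = +0.000803  |  p_4 = 0.285474
  5  |  dp/dt·Δt = +0.000185  |  p_5 = 0.285659

0.286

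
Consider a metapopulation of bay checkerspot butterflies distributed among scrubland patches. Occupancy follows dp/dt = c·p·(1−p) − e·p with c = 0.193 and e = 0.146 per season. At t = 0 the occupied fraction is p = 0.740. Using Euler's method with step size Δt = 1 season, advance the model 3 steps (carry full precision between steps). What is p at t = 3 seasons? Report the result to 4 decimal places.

Update rule: p ← p + [c·p·(1−p) − e·p]·Δt with Δt = 1.
step 1: Δp = -0.07091, p = 0.66909
step 2: Δp = -0.05496, p = 0.61414
step 3: Δp = -0.04393, p = 0.57021

0.5702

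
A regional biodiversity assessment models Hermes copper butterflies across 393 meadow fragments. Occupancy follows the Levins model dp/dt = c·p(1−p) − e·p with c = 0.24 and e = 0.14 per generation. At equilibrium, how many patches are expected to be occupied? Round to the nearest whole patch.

p* = 1 − e/c = 1 − 0.14/0.24 = 0.4167.
Expected occupied patches = N × p* = 393 × 0.4167 = 163.75 ≈ 164.

164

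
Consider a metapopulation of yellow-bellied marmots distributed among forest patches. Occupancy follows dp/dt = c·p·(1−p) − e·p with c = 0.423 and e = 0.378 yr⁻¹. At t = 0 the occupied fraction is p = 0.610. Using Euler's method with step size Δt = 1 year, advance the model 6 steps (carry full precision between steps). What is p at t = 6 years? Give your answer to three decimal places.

0.266

Update rule: p ← p + [c·p·(1−p) − e·p]·Δt with Δt = 1.
t = 1: p = 0.61000 + (-0.12995) = 0.48005
t = 2: p = 0.48005 + (-0.07588) = 0.40417
t = 3: p = 0.40417 + (-0.05091) = 0.35326
t = 4: p = 0.35326 + (-0.03689) = 0.31637
t = 5: p = 0.31637 + (-0.02810) = 0.28827
t = 6: p = 0.28827 + (-0.02218) = 0.26609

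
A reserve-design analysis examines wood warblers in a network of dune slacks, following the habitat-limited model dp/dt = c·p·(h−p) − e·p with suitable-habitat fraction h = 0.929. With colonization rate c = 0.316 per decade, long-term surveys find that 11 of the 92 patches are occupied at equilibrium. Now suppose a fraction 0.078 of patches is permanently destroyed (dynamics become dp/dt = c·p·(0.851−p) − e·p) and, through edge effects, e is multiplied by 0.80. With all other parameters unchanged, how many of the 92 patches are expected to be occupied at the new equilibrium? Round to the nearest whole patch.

Observed p* = 11/92 = 0.11957.
Balance c(h−p*) = e gives e = 0.316×(0.929 − 0.11957) = 0.25578.
New p* = 0.851 − e/c = 0.851 − 0.20462/0.31600 = 0.20347.
Expected occupied = 92 × 0.20347 = 18.72 ≈ 19.

19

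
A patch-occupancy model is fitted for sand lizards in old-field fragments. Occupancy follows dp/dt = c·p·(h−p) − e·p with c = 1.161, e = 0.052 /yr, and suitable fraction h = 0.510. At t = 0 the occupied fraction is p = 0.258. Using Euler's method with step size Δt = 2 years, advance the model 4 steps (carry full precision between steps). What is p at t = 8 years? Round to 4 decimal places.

Update rule: p ← p + [c·p·(h−p) − e·p]·Δt with Δt = 2.
step 1: Δp = +0.12414, p = 0.38214
step 2: Δp = +0.07371, p = 0.45585
step 3: Δp = +0.00991, p = 0.46576
step 4: Δp = -0.00059, p = 0.46517

0.4652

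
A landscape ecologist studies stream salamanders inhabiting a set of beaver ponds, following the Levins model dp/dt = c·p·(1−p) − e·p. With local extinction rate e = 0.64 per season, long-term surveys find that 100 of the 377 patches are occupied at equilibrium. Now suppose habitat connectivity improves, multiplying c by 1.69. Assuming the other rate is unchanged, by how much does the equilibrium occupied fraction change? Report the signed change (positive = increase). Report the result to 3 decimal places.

0.300

Observed p* = 100/377 = 0.26525.
Balance c(1−p*) = e gives c = e/(1 − 0.26525) = 0.64/0.73475 = 0.87104.
New p* = 1 − e/c = 1 − 0.64000/1.47206 = 0.56524.
Δp* = 0.56524 − 0.26525 = +0.29999.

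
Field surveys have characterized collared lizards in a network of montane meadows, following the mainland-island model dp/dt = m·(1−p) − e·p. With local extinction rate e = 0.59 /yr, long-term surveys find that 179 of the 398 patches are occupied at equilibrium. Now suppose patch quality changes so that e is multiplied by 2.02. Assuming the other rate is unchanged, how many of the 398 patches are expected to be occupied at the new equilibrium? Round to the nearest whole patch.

115

Observed p* = 179/398 = 0.44975.
Balance m(1−p*) = e·p* gives m = e·p*/(1−p*) = 0.59×0.44975/0.55025 = 0.48224.
New p* = m/(m+e) = 0.48224/(0.48224+1.19180) = 0.28807.
Expected occupied = 398 × 0.28807 = 114.65 ≈ 115.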